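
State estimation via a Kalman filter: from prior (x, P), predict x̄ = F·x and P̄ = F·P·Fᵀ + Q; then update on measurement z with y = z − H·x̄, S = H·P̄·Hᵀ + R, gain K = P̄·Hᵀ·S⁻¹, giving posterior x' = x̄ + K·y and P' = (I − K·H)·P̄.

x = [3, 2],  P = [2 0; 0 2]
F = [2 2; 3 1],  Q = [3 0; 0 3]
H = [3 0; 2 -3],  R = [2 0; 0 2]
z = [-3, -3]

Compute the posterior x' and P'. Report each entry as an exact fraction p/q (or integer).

x̄ = F·x = [10, 11]
P̄ = F·P·Fᵀ + Q = [19 16; 16 23]
y = z − H·x̄ = [-33, 10]
S = H·P̄·Hᵀ + R = [173 -30; -30 93]
K = P̄·Hᵀ·S⁻¹ = [1667/5063 -20/15189; 1118/5063 -4961/15189]
x' = x̄ + K·y = [-13343/15189, 6787/15189]
P' = (I − K·H)·P̄ = [3334/15189 2236/15189; 2236/15189 4798/15189]

x' = [-13343/15189, 6787/15189]
P' = [3334/15189 2236/15189; 2236/15189 4798/15189]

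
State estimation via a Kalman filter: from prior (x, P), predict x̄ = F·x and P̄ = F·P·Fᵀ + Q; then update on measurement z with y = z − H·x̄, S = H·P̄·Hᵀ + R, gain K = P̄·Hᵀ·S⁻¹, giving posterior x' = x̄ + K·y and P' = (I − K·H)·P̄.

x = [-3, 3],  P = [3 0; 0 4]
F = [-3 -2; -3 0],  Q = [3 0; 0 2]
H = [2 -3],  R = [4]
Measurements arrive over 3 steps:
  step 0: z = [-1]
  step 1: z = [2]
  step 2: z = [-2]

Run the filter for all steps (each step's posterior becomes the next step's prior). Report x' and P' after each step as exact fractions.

step 0: x̄ = F·x = [3, 9]
step 0: P̄ = F·P·Fᵀ + Q = [46 27; 27 29]
step 0: y = z − H·x̄ = [20]
step 0: S = H·P̄·Hᵀ + R = [125]
step 0: K = P̄·Hᵀ·S⁻¹ = [11/125; -33/125]
step 0: x' = x̄ + K·y = [119/25, 93/25]
step 0: P' = (I − K·H)·P̄ = [5629/125 3738/125; 3738/125 2536/125]
step 1: x̄ = F·x = [-543/25, -357/25]
step 1: P̄ = F·P·Fᵀ + Q = [106036/125 73089/125; 73089/125 50911/125]
step 1: y = z − H·x̄ = [13/5]
step 1: S = H·P̄·Hᵀ + R = [231/5]
step 1: K = P̄·Hᵀ·S⁻¹ = [-1439/1155; -437/385]
step 1: x' = x̄ + K·y = [-28828/1155, -6634/385]
step 1: P' = (I − K·H)·P̄ = [4484719/5775 999802/1925; 999802/1925 669448/1925]
step 2: x̄ = F·x = [42096/385, 28828/385]
step 2: P̄ = F·P·Fᵀ + Q = [28135348/1925 19452969/1925; 19452969/1925 13458007/1925]
step 2: y = z − H·x̄ = [1522/385]
step 2: S = H·P̄·Hᵀ + R = [235527/1925]
step 2: K = P̄·Hᵀ·S⁻¹ = [-2088211/235527; -489361/78509]
step 2: x' = x̄ + K·y = [17497370/235527, 3944026/78509]
step 2: P' = (I − K·H)·P̄ = [1177147495/235527 262516426/78509; 262516426/78509 175663432/78509]

step 0: x' = [119/25, 93/25], P' = [5629/125 3738/125; 3738/125 2536/125]
step 1: x' = [-28828/1155, -6634/385], P' = [4484719/5775 999802/1925; 999802/1925 669448/1925]
step 2: x' = [17497370/235527, 3944026/78509], P' = [1177147495/235527 262516426/78509; 262516426/78509 175663432/78509]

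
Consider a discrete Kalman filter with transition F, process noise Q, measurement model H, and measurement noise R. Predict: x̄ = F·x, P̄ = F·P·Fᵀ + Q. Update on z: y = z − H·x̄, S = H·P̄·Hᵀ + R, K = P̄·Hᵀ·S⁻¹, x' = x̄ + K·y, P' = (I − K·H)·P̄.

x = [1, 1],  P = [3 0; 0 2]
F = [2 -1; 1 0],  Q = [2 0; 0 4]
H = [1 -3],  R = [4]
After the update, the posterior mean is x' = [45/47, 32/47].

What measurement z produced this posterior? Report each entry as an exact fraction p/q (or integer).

x̄ = F·x = [1, 1]
P̄ = F·P·Fᵀ + Q = [16 6; 6 7]
S = H·P̄·Hᵀ + R = [47]
K = P̄·Hᵀ·S⁻¹ = [-2/47; -15/47]
x' − x̄ = [-2/47, -15/47] = K·y
y = (KᵀK)⁻¹·Kᵀ·(x' − x̄) = [1]
z = y + H·x̄ = [1] + [-2] = [-1]

z = [-1]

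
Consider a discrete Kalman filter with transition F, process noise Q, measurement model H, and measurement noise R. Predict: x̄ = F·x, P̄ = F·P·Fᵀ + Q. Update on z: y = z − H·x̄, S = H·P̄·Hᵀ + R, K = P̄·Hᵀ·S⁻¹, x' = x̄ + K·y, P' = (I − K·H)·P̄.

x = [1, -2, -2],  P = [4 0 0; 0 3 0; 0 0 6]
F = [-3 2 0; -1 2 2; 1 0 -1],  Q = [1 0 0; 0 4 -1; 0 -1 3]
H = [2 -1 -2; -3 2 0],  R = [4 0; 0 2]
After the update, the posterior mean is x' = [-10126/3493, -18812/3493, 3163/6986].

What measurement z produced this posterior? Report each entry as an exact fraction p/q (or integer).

z = [-1, -2]

x̄ = F·x = [-7, -9, 3]
P̄ = F·P·Fᵀ + Q = [49 24 -12; 24 44 -17; -12 -17 13]
S = H·P̄·Hᵀ + R = [228 -218; -218 331]
K = P̄·Hᵀ·S⁻¹ = [1357/3493 -151/3493; 8033/13972 2983/6986; -10487/27944 -3369/13972]
x' − x̄ = [14325/3493, 12625/3493, -17795/6986] = K·y
y = (KᵀK)⁻¹·Kᵀ·(x' − x̄) = [10, -5]
z = y + H·x̄ = [10, -5] + [-11, 3] = [-1, -2]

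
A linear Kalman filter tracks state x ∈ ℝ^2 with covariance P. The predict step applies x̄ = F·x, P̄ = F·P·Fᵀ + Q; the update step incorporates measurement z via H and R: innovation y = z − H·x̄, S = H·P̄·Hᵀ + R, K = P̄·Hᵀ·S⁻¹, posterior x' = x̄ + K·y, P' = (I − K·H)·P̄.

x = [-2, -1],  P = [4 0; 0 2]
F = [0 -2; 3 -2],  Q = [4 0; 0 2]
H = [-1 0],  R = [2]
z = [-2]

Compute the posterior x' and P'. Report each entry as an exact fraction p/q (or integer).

x' = [2, -4]
P' = [12/7 8/7; 8/7 290/7]

x̄ = F·x = [2, -4]
P̄ = F·P·Fᵀ + Q = [12 8; 8 46]
y = z − H·x̄ = [0]
S = H·P̄·Hᵀ + R = [14]
K = P̄·Hᵀ·S⁻¹ = [-6/7; -4/7]
x' = x̄ + K·y = [2, -4]
P' = (I − K·H)·P̄ = [12/7 8/7; 8/7 290/7]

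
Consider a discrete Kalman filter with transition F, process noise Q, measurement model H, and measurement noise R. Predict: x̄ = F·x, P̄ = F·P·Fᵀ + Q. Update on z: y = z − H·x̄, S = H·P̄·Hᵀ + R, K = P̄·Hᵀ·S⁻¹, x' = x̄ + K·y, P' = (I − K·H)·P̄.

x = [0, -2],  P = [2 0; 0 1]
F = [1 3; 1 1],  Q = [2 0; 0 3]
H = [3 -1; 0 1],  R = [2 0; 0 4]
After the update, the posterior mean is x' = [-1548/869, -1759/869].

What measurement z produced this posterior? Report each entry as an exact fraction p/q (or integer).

z = [-3, -3]

x̄ = F·x = [-6, -2]
P̄ = F·P·Fᵀ + Q = [13 5; 5 6]
S = H·P̄·Hᵀ + R = [95 9; 9 10]
K = P̄·Hᵀ·S⁻¹ = [295/869 169/869; 36/869 489/869]
x' − x̄ = [3666/869, -21/869] = K·y
y = (KᵀK)⁻¹·Kᵀ·(x' − x̄) = [13, -1]
z = y + H·x̄ = [13, -1] + [-16, -2] = [-3, -3]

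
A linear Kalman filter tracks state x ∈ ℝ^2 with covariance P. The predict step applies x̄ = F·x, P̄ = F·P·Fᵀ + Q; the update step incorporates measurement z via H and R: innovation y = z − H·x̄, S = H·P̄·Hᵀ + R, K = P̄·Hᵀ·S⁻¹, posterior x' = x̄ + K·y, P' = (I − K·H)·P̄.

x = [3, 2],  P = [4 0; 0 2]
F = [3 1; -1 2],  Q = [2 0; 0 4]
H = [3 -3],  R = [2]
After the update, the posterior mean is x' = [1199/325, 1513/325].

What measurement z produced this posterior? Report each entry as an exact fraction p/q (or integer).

z = [-3]

x̄ = F·x = [11, 1]
P̄ = F·P·Fᵀ + Q = [40 -8; -8 16]
S = H·P̄·Hᵀ + R = [650]
K = P̄·Hᵀ·S⁻¹ = [72/325; -36/325]
x' − x̄ = [-2376/325, 1188/325] = K·y
y = (KᵀK)⁻¹·Kᵀ·(x' − x̄) = [-33]
z = y + H·x̄ = [-33] + [30] = [-3]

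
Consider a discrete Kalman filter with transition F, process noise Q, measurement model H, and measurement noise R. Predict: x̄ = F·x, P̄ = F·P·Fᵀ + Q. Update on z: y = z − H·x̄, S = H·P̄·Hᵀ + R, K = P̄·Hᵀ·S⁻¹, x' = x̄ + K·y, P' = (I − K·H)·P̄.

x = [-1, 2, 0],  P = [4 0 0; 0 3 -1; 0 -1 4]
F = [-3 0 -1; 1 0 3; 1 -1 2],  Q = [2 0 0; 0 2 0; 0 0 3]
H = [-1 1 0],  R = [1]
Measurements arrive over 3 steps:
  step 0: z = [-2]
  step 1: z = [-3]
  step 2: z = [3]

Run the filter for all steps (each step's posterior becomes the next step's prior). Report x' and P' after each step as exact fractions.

step 0: x̄ = F·x = [3, -1, -3]
step 0: P̄ = F·P·Fᵀ + Q = [42 -24 -21; -24 42 31; -21 31 30]
step 0: y = z − H·x̄ = [2]
step 0: S = H·P̄·Hᵀ + R = [133]
step 0: K = P̄·Hᵀ·S⁻¹ = [-66/133; 66/133; 52/133]
step 0: x' = x̄ + K·y = [267/133, -1/133, -295/133]
step 0: P' = (I − K·H)·P̄ = [1230/133 1164/133 639/133; 1164/133 1230/133 691/133; 639/133 691/133 1286/133]
step 1: x̄ = F·x = [-506/133, -618/133, -46/19]
step 1: P̄ = F·P·Fᵀ + Q = [16456/133 -13938/133 -936/19; -13938/133 16904/133 1272/19; -936/19 1272/19 781/19]
step 1: y = z − H·x̄ = [-41/19]
step 1: S = H·P̄·Hᵀ + R = [8767/19]
step 1: K = P̄·Hᵀ·S⁻¹ = [-4342/8767; 4406/8767; 2208/8767]
step 1: x' = x̄ + K·y = [-167892/61369, -351712/61369, -25990/8767]
step 1: P' = (I − K·H)·P̄ = [647316/61369 616922/61369 72696/8767; 616922/61369 647764/61369 74904/8767; 72696/8767 74904/8767 103777/8767]
step 2: x̄ = F·x = [685606/61369, -713682/61369, -25720/8767]
step 2: P̄ = F·P·Fᵀ + Q = [9728253/61369 -9209985/61369 -654548/8767; -9209985/61369 10361237/61369 765772/8767; -654548/8767 765772/8767 441325/8767]
step 2: y = z − H·x̄ = [143945/5579]
step 2: S = H·P̄·Hᵀ + R = [3506439/5579]
step 2: K = P̄·Hᵀ·S⁻¹ = [-573886/1168813; 1779202/3506439; 301280/1168813]
step 2: x' = x̄ + K·y = [-19240548/12856943, 56407448/38570829, 47788520/12856943]
step 2: P' = (I − K·H)·P̄ = [90001599/12856943 83688853/12856943 62807468/12856943; 83688853/12856943 270637781/38570829 66121548/12856943; 62807468/12856943 66121548/12856943 110304125/12856943]

step 0: x' = [267/133, -1/133, -295/133], P' = [1230/133 1164/133 639/133; 1164/133 1230/133 691/133; 639/133 691/133 1286/133]
step 1: x' = [-167892/61369, -351712/61369, -25990/8767], P' = [647316/61369 616922/61369 72696/8767; 616922/61369 647764/61369 74904/8767; 72696/8767 74904/8767 103777/8767]
step 2: x' = [-19240548/12856943, 56407448/38570829, 47788520/12856943], P' = [90001599/12856943 83688853/12856943 62807468/12856943; 83688853/12856943 270637781/38570829 66121548/12856943; 62807468/12856943 66121548/12856943 110304125/12856943]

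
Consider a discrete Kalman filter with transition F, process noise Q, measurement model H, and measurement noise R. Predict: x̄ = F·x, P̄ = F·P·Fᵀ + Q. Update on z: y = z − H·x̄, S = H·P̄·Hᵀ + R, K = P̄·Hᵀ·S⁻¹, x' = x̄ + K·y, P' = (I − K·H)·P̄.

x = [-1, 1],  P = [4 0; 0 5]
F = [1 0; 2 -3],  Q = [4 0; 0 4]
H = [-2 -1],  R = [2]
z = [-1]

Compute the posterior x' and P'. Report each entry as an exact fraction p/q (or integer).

x' = [61/131, -7/131]
P' = [472/131 -896/131; -896/131 1954/131]

x̄ = F·x = [-1, -5]
P̄ = F·P·Fᵀ + Q = [8 8; 8 65]
y = z − H·x̄ = [-8]
S = H·P̄·Hᵀ + R = [131]
K = P̄·Hᵀ·S⁻¹ = [-24/131; -81/131]
x' = x̄ + K·y = [61/131, -7/131]
P' = (I − K·H)·P̄ = [472/131 -896/131; -896/131 1954/131]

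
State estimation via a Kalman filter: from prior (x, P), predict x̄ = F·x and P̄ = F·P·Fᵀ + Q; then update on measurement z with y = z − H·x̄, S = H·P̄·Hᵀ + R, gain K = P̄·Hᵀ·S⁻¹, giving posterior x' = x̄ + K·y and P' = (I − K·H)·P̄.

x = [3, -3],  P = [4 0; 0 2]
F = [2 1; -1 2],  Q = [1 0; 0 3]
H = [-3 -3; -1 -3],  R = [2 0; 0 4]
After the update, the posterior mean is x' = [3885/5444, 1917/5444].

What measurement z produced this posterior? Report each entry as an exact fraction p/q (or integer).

z = [-3, -3]

x̄ = F·x = [3, -9]
P̄ = F·P·Fᵀ + Q = [19 -4; -4 15]
S = H·P̄·Hᵀ + R = [236 144; 144 134]
K = P̄·Hᵀ·S⁻¹ = [-2511/5444 1207/2722; 741/5444 -1231/2722]
x' − x̄ = [-12447/5444, 50913/5444] = K·y
y = (KᵀK)⁻¹·Kᵀ·(x' − x̄) = [-21, -27]
z = y + H·x̄ = [-21, -27] + [18, 24] = [-3, -3]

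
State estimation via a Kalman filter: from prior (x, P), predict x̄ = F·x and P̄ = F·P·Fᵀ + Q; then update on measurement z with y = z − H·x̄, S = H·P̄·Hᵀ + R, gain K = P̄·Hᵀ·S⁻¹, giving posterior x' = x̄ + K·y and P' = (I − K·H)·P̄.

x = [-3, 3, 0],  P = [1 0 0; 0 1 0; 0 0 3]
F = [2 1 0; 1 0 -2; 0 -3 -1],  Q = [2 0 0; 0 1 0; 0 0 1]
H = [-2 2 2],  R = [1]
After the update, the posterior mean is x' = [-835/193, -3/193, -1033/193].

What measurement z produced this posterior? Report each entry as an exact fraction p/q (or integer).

x̄ = F·x = [-3, -3, -9]
P̄ = F·P·Fᵀ + Q = [7 2 -3; 2 14 6; -3 6 13]
S = H·P̄·Hᵀ + R = [193]
K = P̄·Hᵀ·S⁻¹ = [-16/193; 36/193; 44/193]
x' − x̄ = [-256/193, 576/193, 704/193] = K·y
y = (KᵀK)⁻¹·Kᵀ·(x' − x̄) = [16]
z = y + H·x̄ = [16] + [-18] = [-2]

z = [-2]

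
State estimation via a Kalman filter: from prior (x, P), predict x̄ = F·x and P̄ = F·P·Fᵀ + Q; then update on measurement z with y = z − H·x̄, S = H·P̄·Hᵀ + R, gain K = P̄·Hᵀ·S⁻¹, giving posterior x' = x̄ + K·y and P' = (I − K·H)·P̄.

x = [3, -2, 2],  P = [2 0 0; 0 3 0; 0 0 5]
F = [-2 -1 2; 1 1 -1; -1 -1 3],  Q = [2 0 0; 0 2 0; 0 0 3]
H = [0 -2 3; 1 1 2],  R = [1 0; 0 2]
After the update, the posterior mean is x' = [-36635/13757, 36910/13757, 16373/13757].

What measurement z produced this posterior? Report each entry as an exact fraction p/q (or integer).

z = [-2, 3]

x̄ = F·x = [0, -1, 5]
P̄ = F·P·Fᵀ + Q = [33 -17 37; -17 12 -20; 37 -20 53]
S = H·P̄·Hᵀ + R = [766 459; 459 293]
K = P̄·Hᵀ·S⁻¹ = [1175/13757 2385/13757; -3957/13757 4086/13757; 1850/13757 2877/13757]
x' − x̄ = [-36635/13757, 50667/13757, -52412/13757] = K·y
y = (KᵀK)⁻¹·Kᵀ·(x' − x̄) = [-19, -6]
z = y + H·x̄ = [-19, -6] + [17, 9] = [-2, 3]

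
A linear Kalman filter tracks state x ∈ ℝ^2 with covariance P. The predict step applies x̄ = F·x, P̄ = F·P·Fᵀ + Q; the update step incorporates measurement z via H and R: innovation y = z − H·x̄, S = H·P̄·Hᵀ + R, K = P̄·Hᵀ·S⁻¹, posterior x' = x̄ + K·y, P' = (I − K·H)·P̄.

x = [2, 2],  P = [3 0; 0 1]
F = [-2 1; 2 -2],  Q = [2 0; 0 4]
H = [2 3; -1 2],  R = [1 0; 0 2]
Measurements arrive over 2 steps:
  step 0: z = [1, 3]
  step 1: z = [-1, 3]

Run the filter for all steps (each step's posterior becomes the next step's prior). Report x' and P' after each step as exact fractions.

step 0: x' = [-5853/5393, 5470/5393], P' = [2318/5393 -1068/5393; -1068/5393 976/5393]
step 1: x' = [-4720211/3983814, 1020280/1991907], P' = [812881/1991907 -372556/1991907; -372556/1991907 349012/1991907]

step 0: x̄ = F·x = [-2, 0]
step 0: P̄ = F·P·Fᵀ + Q = [15 -14; -14 20]
step 0: y = z − H·x̄ = [5, 1]
step 0: S = H·P̄·Hᵀ + R = [73 76; 76 153]
step 0: K = P̄·Hᵀ·S⁻¹ = [1432/5393 -2227/5393; 792/5393 1510/5393]
step 0: x' = x̄ + K·y = [-5853/5393, 5470/5393]
step 0: P' = (I − K·H)·P̄ = [2318/5393 -1068/5393; -1068/5393 976/5393]
step 1: x̄ = F·x = [17176/5393, -22646/5393]
step 1: P̄ = F·P·Fᵀ + Q = [25306/5393 -17632/5393; -17632/5393 43292/5393]
step 1: y = z − H·x̄ = [28193/5393, 78647/5393]
step 1: S = H·P̄·Hᵀ + R = [284661/5393 191508/5393; 191508/5393 279788/5393]
step 1: K = P̄·Hᵀ·S⁻¹ = [508094/1991907 -519331/1327938; 301924/1991907 178430/663969]
step 1: x' = x̄ + K·y = [-4720211/3983814, 1020280/1991907]
step 1: P' = (I − K·H)·P̄ = [812881/1991907 -372556/1991907; -372556/1991907 349012/1991907]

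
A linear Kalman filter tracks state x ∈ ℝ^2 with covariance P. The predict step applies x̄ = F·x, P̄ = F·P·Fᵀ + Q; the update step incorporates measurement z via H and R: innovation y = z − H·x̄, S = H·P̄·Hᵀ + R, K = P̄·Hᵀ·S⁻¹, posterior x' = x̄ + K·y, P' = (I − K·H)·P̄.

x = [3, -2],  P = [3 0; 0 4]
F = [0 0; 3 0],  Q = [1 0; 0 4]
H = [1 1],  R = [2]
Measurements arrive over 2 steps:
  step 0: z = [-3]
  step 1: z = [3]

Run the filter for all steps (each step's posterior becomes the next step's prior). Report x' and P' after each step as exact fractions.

step 0: x' = [-6/17, -33/17], P' = [33/34 -31/34; -31/34 93/34]
step 1: x' = [138/535, 1191/535], P' = [501/535 -433/535; -433/535 1299/535]

step 0: x̄ = F·x = [0, 9]
step 0: P̄ = F·P·Fᵀ + Q = [1 0; 0 31]
step 0: y = z − H·x̄ = [-12]
step 0: S = H·P̄·Hᵀ + R = [34]
step 0: K = P̄·Hᵀ·S⁻¹ = [1/34; 31/34]
step 0: x' = x̄ + K·y = [-6/17, -33/17]
step 0: P' = (I − K·H)·P̄ = [33/34 -31/34; -31/34 93/34]
step 1: x̄ = F·x = [0, -18/17]
step 1: P̄ = F·P·Fᵀ + Q = [1 0; 0 433/34]
step 1: y = z − H·x̄ = [69/17]
step 1: S = H·P̄·Hᵀ + R = [535/34]
step 1: K = P̄·Hᵀ·S⁻¹ = [34/535; 433/535]
step 1: x' = x̄ + K·y = [138/535, 1191/535]
step 1: P' = (I − K·H)·P̄ = [501/535 -433/535; -433/535 1299/535]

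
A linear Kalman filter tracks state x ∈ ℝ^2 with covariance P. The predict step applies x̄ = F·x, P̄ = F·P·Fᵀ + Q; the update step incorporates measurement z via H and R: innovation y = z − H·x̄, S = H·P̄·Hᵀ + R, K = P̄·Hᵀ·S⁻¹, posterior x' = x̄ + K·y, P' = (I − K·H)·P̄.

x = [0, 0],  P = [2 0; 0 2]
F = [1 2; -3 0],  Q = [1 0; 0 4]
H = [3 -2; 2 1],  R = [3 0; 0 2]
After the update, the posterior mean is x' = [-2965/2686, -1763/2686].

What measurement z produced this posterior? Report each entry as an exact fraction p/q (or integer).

x̄ = F·x = [0, 0]
P̄ = F·P·Fᵀ + Q = [11 -6; -6 22]
S = H·P̄·Hᵀ + R = [262 28; 28 44]
K = P̄·Hᵀ·S⁻¹ = [383/2686 733/2686; -376/1343 1089/2686]
x' − x̄ = [-2965/2686, -1763/2686] = K·y
y = (KᵀK)⁻¹·Kᵀ·(x' − x̄) = [-2, -3]
z = y + H·x̄ = [-2, -3] + [0, 0] = [-2, -3]

z = [-2, -3]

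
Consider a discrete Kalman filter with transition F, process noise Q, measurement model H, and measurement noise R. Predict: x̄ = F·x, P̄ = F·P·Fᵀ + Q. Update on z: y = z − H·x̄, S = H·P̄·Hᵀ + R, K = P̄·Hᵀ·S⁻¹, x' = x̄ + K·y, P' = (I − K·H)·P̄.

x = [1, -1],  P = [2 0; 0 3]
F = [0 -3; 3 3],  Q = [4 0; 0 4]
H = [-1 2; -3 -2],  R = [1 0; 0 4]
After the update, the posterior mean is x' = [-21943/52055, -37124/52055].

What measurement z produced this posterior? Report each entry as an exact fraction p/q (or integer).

x̄ = F·x = [3, 0]
P̄ = F·P·Fᵀ + Q = [31 -27; -27 49]
S = H·P̄·Hᵀ + R = [336 5; 5 155]
K = P̄·Hᵀ·S⁻¹ = [-2596/10411 -12679/52055; 3892/10411 -6337/52055]
x' − x̄ = [-178108/52055, -37124/52055] = K·y
y = (KᵀK)⁻¹·Kᵀ·(x' − x̄) = [2, 12]
z = y + H·x̄ = [2, 12] + [-3, -9] = [-1, 3]

z = [-1, 3]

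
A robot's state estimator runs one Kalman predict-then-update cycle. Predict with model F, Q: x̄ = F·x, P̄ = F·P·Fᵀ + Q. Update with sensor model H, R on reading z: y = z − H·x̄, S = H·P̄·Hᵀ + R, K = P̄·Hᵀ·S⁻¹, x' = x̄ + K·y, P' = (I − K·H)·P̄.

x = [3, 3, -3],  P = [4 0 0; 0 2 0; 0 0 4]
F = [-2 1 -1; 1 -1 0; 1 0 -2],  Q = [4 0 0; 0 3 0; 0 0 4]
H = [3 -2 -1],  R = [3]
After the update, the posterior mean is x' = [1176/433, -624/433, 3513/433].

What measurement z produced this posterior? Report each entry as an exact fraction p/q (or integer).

x̄ = F·x = [0, 0, 9]
P̄ = F·P·Fᵀ + Q = [26 -10 0; -10 9 4; 0 4 24]
S = H·P̄·Hᵀ + R = [433]
K = P̄·Hᵀ·S⁻¹ = [98/433; -52/433; -32/433]
x' − x̄ = [1176/433, -624/433, -384/433] = K·y
y = (KᵀK)⁻¹·Kᵀ·(x' − x̄) = [12]
z = y + H·x̄ = [12] + [-9] = [3]

z = [3]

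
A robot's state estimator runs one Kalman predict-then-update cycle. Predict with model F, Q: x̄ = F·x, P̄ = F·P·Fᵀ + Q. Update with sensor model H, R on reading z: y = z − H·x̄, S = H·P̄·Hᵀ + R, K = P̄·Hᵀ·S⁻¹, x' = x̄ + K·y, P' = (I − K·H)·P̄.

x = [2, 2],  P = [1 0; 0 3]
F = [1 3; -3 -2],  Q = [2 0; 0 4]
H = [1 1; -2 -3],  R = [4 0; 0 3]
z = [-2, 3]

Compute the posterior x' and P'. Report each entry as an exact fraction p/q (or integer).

x̄ = F·x = [8, -10]
P̄ = F·P·Fᵀ + Q = [30 -21; -21 25]
y = z − H·x̄ = [0, -11]
S = H·P̄·Hᵀ + R = [17 -30; -30 96]
K = P̄·Hᵀ·S⁻¹ = [159/122 107/244; -101/122 -147/244]
x' = x̄ + K·y = [775/244, -823/244]
P' = (I − K·H)·P̄ = [4137/244 -2865/244; -2865/244 2057/244]

x' = [775/244, -823/244]
P' = [4137/244 -2865/244; -2865/244 2057/244]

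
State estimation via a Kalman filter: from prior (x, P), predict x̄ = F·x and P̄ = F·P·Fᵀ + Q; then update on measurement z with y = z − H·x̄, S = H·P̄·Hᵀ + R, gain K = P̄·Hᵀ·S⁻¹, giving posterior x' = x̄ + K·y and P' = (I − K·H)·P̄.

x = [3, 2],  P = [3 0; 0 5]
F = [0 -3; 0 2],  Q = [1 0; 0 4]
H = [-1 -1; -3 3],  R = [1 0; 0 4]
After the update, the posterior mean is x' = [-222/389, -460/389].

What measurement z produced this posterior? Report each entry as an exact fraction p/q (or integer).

z = [2, -2]

x̄ = F·x = [-6, 4]
P̄ = F·P·Fᵀ + Q = [46 -30; -30 24]
S = H·P̄·Hᵀ + R = [11 66; 66 1174]
K = P̄·Hᵀ·S⁻¹ = [-1868/4279 -66/389; -1824/4279 63/389]
x' − x̄ = [2112/389, -2016/389] = K·y
y = (KᵀK)⁻¹·Kᵀ·(x' − x̄) = [0, -32]
z = y + H·x̄ = [0, -32] + [2, 30] = [2, -2]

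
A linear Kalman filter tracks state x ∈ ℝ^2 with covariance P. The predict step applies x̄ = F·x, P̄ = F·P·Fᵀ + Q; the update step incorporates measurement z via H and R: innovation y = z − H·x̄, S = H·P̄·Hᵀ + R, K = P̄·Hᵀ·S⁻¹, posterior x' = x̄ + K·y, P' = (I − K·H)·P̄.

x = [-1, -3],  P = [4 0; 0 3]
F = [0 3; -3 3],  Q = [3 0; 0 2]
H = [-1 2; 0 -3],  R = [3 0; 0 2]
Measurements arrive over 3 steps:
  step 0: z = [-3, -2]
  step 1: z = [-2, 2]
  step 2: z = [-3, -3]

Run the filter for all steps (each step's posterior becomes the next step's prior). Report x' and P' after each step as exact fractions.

step 0: x' = [16677/6557, 3138/6557], P' = [42915/13114 2523/6557; 2523/6557 1416/6557]
step 1: x' = [11317929/13844408, -1184563/1730551], P' = [59390265/27688816 827931/3461102; 827931/3461102 340890/1730551]
step 2: x' = [70262139291/40996565848, 842211933/1464163066], P' = [87478115223/40996565848 351562191/1464163066; 351562191/1464163066 144142428/732081533]

step 0: x̄ = F·x = [-9, -6]
step 0: P̄ = F·P·Fᵀ + Q = [30 27; 27 65]
step 0: y = z − H·x̄ = [0, -20]
step 0: S = H·P̄·Hᵀ + R = [185 -309; -309 587]
step 0: K = P̄·Hᵀ·S⁻¹ = [-10941/13114 -7569/13114; 103/6557 -2124/6557]
step 0: x' = x̄ + K·y = [16677/6557, 3138/6557]
step 0: P' = (I − K·H)·P̄ = [42915/13114 2523/6557; 2523/6557 1416/6557]
step 1: x̄ = F·x = [9414/6557, -40617/6557]
step 1: P̄ = F·P·Fᵀ + Q = [32415/6557 -9963/6557; -9963/6557 347123/13114]
step 1: y = z − H·x̄ = [77534/6557, -108737/6557]
step 1: S = H·P̄·Hᵀ + R = [786184/6557 -1071258/6557; -1071258/6557 3150335/13114]
step 1: K = P̄·Hᵀ·S⁻¹ = [-15381123/27688816 -2483793/6922204; 178543/3461102 -511335/1730551]
step 1: x' = x̄ + K·y = [11317929/13844408, -1184563/1730551]
step 1: P' = (I − K·H)·P̄ = [59390265/27688816 827931/3461102; 827931/3461102 340890/1730551]
step 2: x̄ = F·x = [-3553689/1730551, -62383299/13844408]
step 2: P̄ = F·P·Fᵀ + Q = [8259663/1730551 -1315359/3461102; -1315359/3461102 519756113/27688816]
step 2: y = z − H·x̄ = [27401931/6922204, -228683121/13844408]
step 2: S = H·P̄·Hᵀ + R = [584084249/6922204 -1575052647/13844408; -1575052647/13844408 4733182649/27688816]
step 2: K = P̄·Hᵀ·S⁻¹ = [-22596877509/40996565848 -1054686573/2928326132; 75002507/1464163066 -216213642/732081533]
step 2: x' = x̄ + K·y = [70262139291/40996565848, 842211933/1464163066]
step 2: P' = (I − K·H)·P̄ = [87478115223/40996565848 351562191/1464163066; 351562191/1464163066 144142428/732081533]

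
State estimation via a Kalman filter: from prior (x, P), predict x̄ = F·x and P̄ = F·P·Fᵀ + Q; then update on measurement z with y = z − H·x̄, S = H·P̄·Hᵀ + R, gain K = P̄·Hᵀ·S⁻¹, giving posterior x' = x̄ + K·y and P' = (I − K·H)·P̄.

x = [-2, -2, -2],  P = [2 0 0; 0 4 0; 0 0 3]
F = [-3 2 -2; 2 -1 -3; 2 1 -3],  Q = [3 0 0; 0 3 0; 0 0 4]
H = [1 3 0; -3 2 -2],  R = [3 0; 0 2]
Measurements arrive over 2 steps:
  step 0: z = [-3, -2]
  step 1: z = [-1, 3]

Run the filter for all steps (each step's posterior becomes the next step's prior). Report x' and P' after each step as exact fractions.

step 0: x' = [301298/98287, -193884/98287, -234469/42123], P' = [391086/98287 -125610/98287 -98380/14041; -125610/98287 72806/98287 36199/14041; -98380/14041 36199/14041 553796/42123]
step 1: x' = [-11875546144/13132445395, -170506917/52529781580, -5843910263/26264890790], P' = [25320071082/13132445395 -8258898051/13132445395 -43692394218/13132445395; -8258898051/13132445395 28253568957/52529781580 37184857573/26264890790; -43692394218/13132445395 37184857573/26264890790 85856788357/13132445395]

step 0: x̄ = F·x = [6, 4, 0]
step 0: P̄ = F·P·Fᵀ + Q = [49 -2 14; -2 42 31; 14 31 43]
step 0: y = z − H·x̄ = [-21, 8]
step 0: S = H·P̄·Hᵀ + R = [418 -95; -95 727]
step 0: K = P̄·Hᵀ·S⁻¹ = [4752/98287 -1241/5173; 30936/98287 412/5173; 10217/42123 -131/2217]
step 0: x' = x̄ + K·y = [301298/98287, -193884/98287, -234469/42123]
step 0: P' = (I − K·H)·P̄ = [391086/98287 -125610/98287 -98380/14041; -125610/98287 72806/98287 36199/14041; -98380/14041 36199/14041 553796/42123]
step 1: x̄ = F·x = [-31180/15519, 2437763/98287, 2049995/98287]
step 1: P̄ = F·P·Fᵀ + Q = [77507/15519 -3954/5173 -2306/5173; -3954/5173 23848445/98287 21385174/98287; -2306/5173 21385174/98287 19901136/98287]
step 1: y = z − H·x̄ = [-21642308/294861, -1073095/98287]
step 1: S = H·P̄·Hᵀ + R = [644912963/294861 13920503/98287; 13920503/98287 8907149/98287]
step 1: K = P̄·Hᵀ·S⁻¹ = [181125643/13132445395 -2546610456/13132445395; 17241704889/52529781580 3437242117/52529781580; 8056594761/26264890790 -3451536487/26264890790]
step 1: x' = x̄ + K·y = [-11875546144/13132445395, -170506917/52529781580, -5843910263/26264890790]
step 1: P' = (I − K·H)·P̄ = [25320071082/13132445395 -8258898051/13132445395 -43692394218/13132445395; -8258898051/13132445395 28253568957/52529781580 37184857573/26264890790; -43692394218/13132445395 37184857573/26264890790 85856788357/13132445395]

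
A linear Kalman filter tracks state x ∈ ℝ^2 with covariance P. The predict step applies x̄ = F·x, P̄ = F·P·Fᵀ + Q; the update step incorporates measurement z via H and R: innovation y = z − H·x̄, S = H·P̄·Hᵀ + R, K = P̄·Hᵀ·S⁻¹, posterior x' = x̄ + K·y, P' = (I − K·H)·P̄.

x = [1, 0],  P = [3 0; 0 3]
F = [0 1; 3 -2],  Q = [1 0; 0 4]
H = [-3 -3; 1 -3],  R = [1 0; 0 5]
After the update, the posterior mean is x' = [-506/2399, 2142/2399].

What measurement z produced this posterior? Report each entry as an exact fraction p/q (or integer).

x̄ = F·x = [0, 3]
P̄ = F·P·Fᵀ + Q = [4 -6; -6 43]
S = H·P̄·Hᵀ + R = [316 339; 339 432]
K = P̄·Hᵀ·S⁻¹ = [-1622/7197 4918/21591; -243/2399 -559/2399]
x' − x̄ = [-506/2399, -5055/2399] = K·y
y = (KᵀK)⁻¹·Kᵀ·(x' − x̄) = [7, 6]
z = y + H·x̄ = [7, 6] + [-9, -9] = [-2, -3]

z = [-2, -3]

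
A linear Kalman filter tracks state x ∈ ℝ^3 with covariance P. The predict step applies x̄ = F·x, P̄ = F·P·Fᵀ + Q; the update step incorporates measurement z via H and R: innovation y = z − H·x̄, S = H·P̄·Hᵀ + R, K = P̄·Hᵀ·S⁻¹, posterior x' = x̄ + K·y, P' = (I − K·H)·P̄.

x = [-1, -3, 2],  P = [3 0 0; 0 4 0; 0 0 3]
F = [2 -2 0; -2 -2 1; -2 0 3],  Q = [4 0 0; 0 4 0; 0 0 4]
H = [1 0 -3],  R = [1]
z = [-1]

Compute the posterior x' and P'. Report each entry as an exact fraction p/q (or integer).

x' = [815/123, 3799/492, 419/164]
P' = [2780/123 1495/123 307/41; 1495/123 13739/492 671/164; 307/41 671/164 425/164]

x̄ = F·x = [4, 10, 8]
P̄ = F·P·Fᵀ + Q = [32 4 -12; 4 35 21; -12 21 43]
y = z − H·x̄ = [19]
S = H·P̄·Hᵀ + R = [492]
K = P̄·Hᵀ·S⁻¹ = [17/123; -59/492; -47/164]
x' = x̄ + K·y = [815/123, 3799/492, 419/164]
P' = (I − K·H)·P̄ = [2780/123 1495/123 307/41; 1495/123 13739/492 671/164; 307/41 671/164 425/164]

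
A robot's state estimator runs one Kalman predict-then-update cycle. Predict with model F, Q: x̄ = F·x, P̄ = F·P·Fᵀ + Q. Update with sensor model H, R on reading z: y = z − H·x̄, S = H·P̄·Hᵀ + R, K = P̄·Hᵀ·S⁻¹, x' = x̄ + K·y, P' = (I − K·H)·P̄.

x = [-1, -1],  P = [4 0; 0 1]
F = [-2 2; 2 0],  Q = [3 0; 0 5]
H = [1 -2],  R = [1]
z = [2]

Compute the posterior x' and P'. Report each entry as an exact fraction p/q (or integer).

x' = [-55/86, -57/43]
P' = [931/172 219/86; 219/86 62/43]

x̄ = F·x = [0, -2]
P̄ = F·P·Fᵀ + Q = [23 -16; -16 21]
y = z − H·x̄ = [-2]
S = H·P̄·Hᵀ + R = [172]
K = P̄·Hᵀ·S⁻¹ = [55/172; -29/86]
x' = x̄ + K·y = [-55/86, -57/43]
P' = (I − K·H)·P̄ = [931/172 219/86; 219/86 62/43]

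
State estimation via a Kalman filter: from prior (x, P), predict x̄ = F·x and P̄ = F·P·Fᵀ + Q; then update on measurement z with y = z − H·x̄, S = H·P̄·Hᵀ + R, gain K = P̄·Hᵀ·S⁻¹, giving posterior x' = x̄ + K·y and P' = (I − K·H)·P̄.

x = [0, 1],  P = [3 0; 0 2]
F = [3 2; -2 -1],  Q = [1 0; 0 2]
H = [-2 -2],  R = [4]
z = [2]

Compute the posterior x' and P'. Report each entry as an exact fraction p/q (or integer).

x' = [-10/9, 1/3]
P' = [128/9 -38/3; -38/3 12]

x̄ = F·x = [2, -1]
P̄ = F·P·Fᵀ + Q = [36 -22; -22 16]
y = z − H·x̄ = [4]
S = H·P̄·Hᵀ + R = [36]
K = P̄·Hᵀ·S⁻¹ = [-7/9; 1/3]
x' = x̄ + K·y = [-10/9, 1/3]
P' = (I − K·H)·P̄ = [128/9 -38/3; -38/3 12]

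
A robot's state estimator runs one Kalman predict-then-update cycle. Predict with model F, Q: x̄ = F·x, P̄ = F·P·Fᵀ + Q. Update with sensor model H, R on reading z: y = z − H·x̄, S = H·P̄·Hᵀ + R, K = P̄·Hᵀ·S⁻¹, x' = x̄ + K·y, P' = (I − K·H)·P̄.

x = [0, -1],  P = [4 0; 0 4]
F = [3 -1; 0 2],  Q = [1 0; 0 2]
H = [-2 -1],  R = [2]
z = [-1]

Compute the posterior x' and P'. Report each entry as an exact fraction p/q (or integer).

x' = [113/76, -151/76]
P' = [189/38 -341/38; -341/38 683/38]

x̄ = F·x = [1, -2]
P̄ = F·P·Fᵀ + Q = [41 -8; -8 18]
y = z − H·x̄ = [-1]
S = H·P̄·Hᵀ + R = [152]
K = P̄·Hᵀ·S⁻¹ = [-37/76; -1/76]
x' = x̄ + K·y = [113/76, -151/76]
P' = (I − K·H)·P̄ = [189/38 -341/38; -341/38 683/38]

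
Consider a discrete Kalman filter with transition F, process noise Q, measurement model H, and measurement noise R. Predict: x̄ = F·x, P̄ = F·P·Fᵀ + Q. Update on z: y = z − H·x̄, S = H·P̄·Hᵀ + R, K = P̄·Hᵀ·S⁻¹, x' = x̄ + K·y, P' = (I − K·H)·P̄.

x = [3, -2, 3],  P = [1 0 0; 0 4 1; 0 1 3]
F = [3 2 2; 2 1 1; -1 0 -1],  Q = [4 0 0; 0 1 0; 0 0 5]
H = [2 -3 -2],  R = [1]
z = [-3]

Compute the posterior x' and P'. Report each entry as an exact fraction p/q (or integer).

x̄ = F·x = [11, 7, -6]
P̄ = F·P·Fᵀ + Q = [49 24 -11; 24 14 -6; -11 -6 9]
y = z − H·x̄ = [-16]
S = H·P̄·Hᵀ + R = [87]
K = P̄·Hᵀ·S⁻¹ = [16/29; 6/29; -22/87]
x' = x̄ + K·y = [63/29, 107/29, -170/87]
P' = (I − K·H)·P̄ = [653/29 408/29 33/29; 408/29 298/29 -42/29; 33/29 -42/29 299/87]

x' = [63/29, 107/29, -170/87]
P' = [653/29 408/29 33/29; 408/29 298/29 -42/29; 33/29 -42/29 299/87]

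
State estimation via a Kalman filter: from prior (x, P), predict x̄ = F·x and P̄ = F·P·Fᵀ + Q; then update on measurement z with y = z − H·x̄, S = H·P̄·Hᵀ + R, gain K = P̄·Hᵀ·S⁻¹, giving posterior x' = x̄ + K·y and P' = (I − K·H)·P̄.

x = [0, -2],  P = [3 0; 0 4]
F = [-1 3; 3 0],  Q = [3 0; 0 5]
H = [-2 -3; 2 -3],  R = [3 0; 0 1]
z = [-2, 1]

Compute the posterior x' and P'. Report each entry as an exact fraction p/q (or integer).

x' = [43091/61305, 8986/61305]
P' = [5066/20435 1681/20435; 1681/20435 2256/20435]

x̄ = F·x = [-6, 0]
P̄ = F·P·Fᵀ + Q = [42 -9; -9 32]
y = z − H·x̄ = [-14, 13]
S = H·P̄·Hᵀ + R = [351 120; 120 565]
K = P̄·Hᵀ·S⁻¹ = [-3035/12261 5089/20435; -2026/12261 -3406/20435]
x' = x̄ + K·y = [43091/61305, 8986/61305]
P' = (I − K·H)·P̄ = [5066/20435 1681/20435; 1681/20435 2256/20435]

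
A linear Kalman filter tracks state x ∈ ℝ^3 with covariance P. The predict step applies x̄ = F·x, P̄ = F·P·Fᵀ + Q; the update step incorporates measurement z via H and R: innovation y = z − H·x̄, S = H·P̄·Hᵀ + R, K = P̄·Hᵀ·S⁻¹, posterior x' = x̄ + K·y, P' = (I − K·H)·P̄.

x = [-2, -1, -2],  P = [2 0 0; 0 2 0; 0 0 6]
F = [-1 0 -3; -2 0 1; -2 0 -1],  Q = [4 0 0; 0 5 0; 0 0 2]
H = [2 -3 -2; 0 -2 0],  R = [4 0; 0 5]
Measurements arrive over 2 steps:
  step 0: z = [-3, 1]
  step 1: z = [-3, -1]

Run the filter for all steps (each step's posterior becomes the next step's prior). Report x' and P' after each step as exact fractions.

step 0: x' = [26994/8411, 2427/8411, 34028/8411], P' = [164960/8411 17860/8411 129022/8411; 17860/8411 7420/8411 7620/8411; 129022/8411 7620/8411 115196/8411]
step 1: x' = [-470806544/94649435, 2929059/18929887, -334828708/94649435], P' = [4650341312/94649435 87509076/18929887 3859131054/94649435; 87509076/18929887 20705380/18929887 57917832/18929887; 3859131054/94649435 57917832/18929887 3368519098/94649435]

step 0: x̄ = F·x = [8, 2, 6]
step 0: P̄ = F·P·Fᵀ + Q = [60 -14 22; -14 19 2; 22 2 16]
step 0: y = z − H·x̄ = [-1, 5]
step 0: S = H·P̄·Hᵀ + R = [495 178; 178 81]
step 0: K = P̄·Hᵀ·S⁻¹ = [4574/8411 -7144/8411; -445/8411 -2968/8411; 1198/8411 -3048/8411]
step 0: x' = x̄ + K·y = [26994/8411, 2427/8411, 34028/8411]
step 0: P' = (I − K·H)·P̄ = [164960/8411 17860/8411 129022/8411; 17860/8411 7420/8411 7620/8411; 129022/8411 7620/8411 115196/8411]
step 1: x̄ = F·x = [-129078/8411, -19960/8411, -88016/8411]
step 1: P̄ = F·P·Fᵀ + Q = [2009500/8411 629442/8411 1578662/8411; 629442/8411 301003/8411 544644/8411; 1578662/8411 544644/8411 1307946/8411]
step 1: y = z − H·x̄ = [-2989/8411, -48331/8411]
step 1: S = H·P̄·Hᵀ + R = [2365583/8411 1466826/8411; 1466826/8411 1246067/8411]
step 1: K = P̄·Hᵀ·S⁻¹ = [67446094/94649435 -175018152/94649435; -733413/18929887 -8282152/18929887; 28114108/94649435 -115835664/94649435]
step 1: x' = x̄ + K·y = [-470806544/94649435, 2929059/18929887, -334828708/94649435]
step 1: P' = (I − K·H)·P̄ = [4650341312/94649435 87509076/18929887 3859131054/94649435; 87509076/18929887 20705380/18929887 57917832/18929887; 3859131054/94649435 57917832/18929887 3368519098/94649435]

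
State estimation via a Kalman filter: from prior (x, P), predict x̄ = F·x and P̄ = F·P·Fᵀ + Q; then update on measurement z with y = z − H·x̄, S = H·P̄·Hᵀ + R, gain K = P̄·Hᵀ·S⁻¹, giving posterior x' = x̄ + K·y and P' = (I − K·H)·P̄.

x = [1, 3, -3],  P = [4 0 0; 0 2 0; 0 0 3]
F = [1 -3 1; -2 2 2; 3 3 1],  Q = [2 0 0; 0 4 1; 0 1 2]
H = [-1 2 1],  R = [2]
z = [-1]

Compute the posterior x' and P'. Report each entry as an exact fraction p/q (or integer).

x' = [-38/5, -2093/290, 863/145]
P' = [77/5 19/5 37/5; 19/5 3679/290 -3039/145; 37/5 -3039/145 7203/145]

x̄ = F·x = [-11, -2, 9]
P̄ = F·P·Fᵀ + Q = [27 -14 -3; -14 40 -5; -3 -5 59]
y = z − H·x̄ = [-17]
S = H·P̄·Hᵀ + R = [290]
K = P̄·Hᵀ·S⁻¹ = [-1/5; 89/290; 26/145]
x' = x̄ + K·y = [-38/5, -2093/290, 863/145]
P' = (I − K·H)·P̄ = [77/5 19/5 37/5; 19/5 3679/290 -3039/145; 37/5 -3039/145 7203/145]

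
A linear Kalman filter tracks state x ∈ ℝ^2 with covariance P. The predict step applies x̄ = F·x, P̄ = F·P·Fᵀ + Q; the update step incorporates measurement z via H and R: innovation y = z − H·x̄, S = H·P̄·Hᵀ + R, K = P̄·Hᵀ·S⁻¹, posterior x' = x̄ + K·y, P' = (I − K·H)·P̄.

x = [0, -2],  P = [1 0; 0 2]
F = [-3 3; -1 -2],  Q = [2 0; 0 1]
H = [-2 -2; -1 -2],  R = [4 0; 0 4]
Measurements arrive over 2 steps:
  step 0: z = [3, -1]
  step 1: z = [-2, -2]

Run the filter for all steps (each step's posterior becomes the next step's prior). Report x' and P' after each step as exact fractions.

step 0: x̄ = F·x = [-6, 4]
step 0: P̄ = F·P·Fᵀ + Q = [29 -9; -9 10]
step 0: y = z − H·x̄ = [-1, 1]
step 0: S = H·P̄·Hᵀ + R = [88 44; 44 37]
step 0: K = P̄·Hᵀ·S⁻¹ = [-83/110 3/5; 41/132 -2/3]
step 0: x' = x̄ + K·y = [-511/110, 133/44]
step 0: P' = (I − K·H)·P̄ = [298/55 -43/11; -43/11 217/66]
step 1: x̄ = F·x = [5061/220, -7/5]
step 1: P̄ = F·P·Fᵀ + Q = [16579/110 -76/5; -76/5 59/15]
step 1: y = z − H·x̄ = [4533/110, 801/44]
step 1: S = H·P̄·Hᵀ + R = [82666/165 7457/33; 7457/33 7237/66]
step 1: K = P̄·Hᵀ·S⁻¹ = [-208831/319586 39842/159793; 134261/639172 -116969/319586]
step 1: x' = x̄ + K·y = [98403/159793, 189599/319586]
step 1: P' = (I − K·H)·P̄ = [577030/159793 -368199/159793; -368199/159793 602137/319586]

step 0: x' = [-511/110, 133/44], P' = [298/55 -43/11; -43/11 217/66]
step 1: x' = [98403/159793, 189599/319586], P' = [577030/159793 -368199/159793; -368199/159793 602137/319586]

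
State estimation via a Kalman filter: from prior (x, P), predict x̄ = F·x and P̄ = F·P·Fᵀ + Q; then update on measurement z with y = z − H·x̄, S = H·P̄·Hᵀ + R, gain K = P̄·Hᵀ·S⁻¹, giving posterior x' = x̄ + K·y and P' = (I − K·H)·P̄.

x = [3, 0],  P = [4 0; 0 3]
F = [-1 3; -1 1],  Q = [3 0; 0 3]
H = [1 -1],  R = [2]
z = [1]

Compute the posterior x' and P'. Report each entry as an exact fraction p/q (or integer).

x' = [-39/20, -57/20]
P' = [239/20 197/20; 197/20 191/20]

x̄ = F·x = [-3, -3]
P̄ = F·P·Fᵀ + Q = [34 13; 13 10]
y = z − H·x̄ = [1]
S = H·P̄·Hᵀ + R = [20]
K = P̄·Hᵀ·S⁻¹ = [21/20; 3/20]
x' = x̄ + K·y = [-39/20, -57/20]
P' = (I − K·H)·P̄ = [239/20 197/20; 197/20 191/20]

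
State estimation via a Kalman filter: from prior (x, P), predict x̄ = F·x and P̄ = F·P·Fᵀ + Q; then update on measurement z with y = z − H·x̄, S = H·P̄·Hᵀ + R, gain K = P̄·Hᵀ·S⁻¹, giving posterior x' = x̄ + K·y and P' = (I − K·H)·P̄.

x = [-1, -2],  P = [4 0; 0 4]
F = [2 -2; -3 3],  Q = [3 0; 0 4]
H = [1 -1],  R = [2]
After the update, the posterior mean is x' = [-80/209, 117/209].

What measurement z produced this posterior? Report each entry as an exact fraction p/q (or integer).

x̄ = F·x = [2, -3]
P̄ = F·P·Fᵀ + Q = [35 -48; -48 76]
S = H·P̄·Hᵀ + R = [209]
K = P̄·Hᵀ·S⁻¹ = [83/209; -124/209]
x' − x̄ = [-498/209, 744/209] = K·y
y = (KᵀK)⁻¹·Kᵀ·(x' − x̄) = [-6]
z = y + H·x̄ = [-6] + [5] = [-1]

z = [-1]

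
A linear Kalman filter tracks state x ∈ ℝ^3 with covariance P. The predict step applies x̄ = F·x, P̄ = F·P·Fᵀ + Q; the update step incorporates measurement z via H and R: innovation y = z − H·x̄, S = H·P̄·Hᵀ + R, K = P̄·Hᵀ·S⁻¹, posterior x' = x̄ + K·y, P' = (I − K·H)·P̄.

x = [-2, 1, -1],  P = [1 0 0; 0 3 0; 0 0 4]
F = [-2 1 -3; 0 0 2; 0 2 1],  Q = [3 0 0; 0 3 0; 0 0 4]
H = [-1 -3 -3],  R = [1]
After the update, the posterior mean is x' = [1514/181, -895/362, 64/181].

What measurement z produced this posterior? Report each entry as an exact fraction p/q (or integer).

z = [-2]

x̄ = F·x = [8, -2, 1]
P̄ = F·P·Fᵀ + Q = [46 -24 -6; -24 19 8; -6 8 20]
S = H·P̄·Hᵀ + R = [362]
K = P̄·Hᵀ·S⁻¹ = [22/181; -57/362; -39/181]
x' − x̄ = [66/181, -171/362, -117/181] = K·y
y = (KᵀK)⁻¹·Kᵀ·(x' − x̄) = [3]
z = y + H·x̄ = [3] + [-5] = [-2]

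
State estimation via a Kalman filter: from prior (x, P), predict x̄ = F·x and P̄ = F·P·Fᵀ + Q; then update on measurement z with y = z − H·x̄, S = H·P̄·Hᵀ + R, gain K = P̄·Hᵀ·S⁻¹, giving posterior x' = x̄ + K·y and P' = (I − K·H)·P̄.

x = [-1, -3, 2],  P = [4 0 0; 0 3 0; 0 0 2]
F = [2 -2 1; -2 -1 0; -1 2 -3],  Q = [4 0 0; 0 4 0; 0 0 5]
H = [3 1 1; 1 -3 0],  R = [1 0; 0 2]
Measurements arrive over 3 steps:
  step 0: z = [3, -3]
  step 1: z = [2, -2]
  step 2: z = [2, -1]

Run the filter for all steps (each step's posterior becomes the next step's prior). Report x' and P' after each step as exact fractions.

step 0: x̄ = F·x = [6, 5, -11]
step 0: P̄ = F·P·Fᵀ + Q = [34 -10 -26; -10 23 2; -26 2 39]
step 0: y = z − H·x̄ = [-9, 6]
step 0: S = H·P̄·Hᵀ + R = [157 81; 81 303]
step 0: K = P̄·Hᵀ·S⁻¹ = [2469/6835 2351/20505; 814/6835 -5999/20505; -2873/13670 -2027/41010]
step 0: x' = x̄ + K·y = [23491/6835, 14851/6835, -128567/13670]
step 0: P' = (I − K·H)·P̄ = [57844/20505 17714/20505 -183839/20505; 17714/20505 9904/20505 -60604/20505; -183839/20505 -60604/20505 1215623/41010]
step 1: x̄ = F·x = [-94007/13670, -61833/6835, 398123/13670]
step 1: P̄ = F·P·Fᵀ + Q = [652343/41010 252142/20505 -713609/13670; 252142/20505 394156/20505 -414036/6835; -713609/13670 -414036/6835 3482431/13670]
step 1: y = z − H·x̄ = [17452/6835, -304331/13670]
step 1: S = H·P̄·Hᵀ + R = [1180006/20505 434821/20505; 434821/20505 4803467/41010]
step 1: K = P̄·Hᵀ·S⁻¹ = [27892937/128992472 -14079003/64496236; 9007765/128992472 -25798411/64496236; 67808325/257984944 136505661/128992472]
step 1: x' = x̄ + K·y = [-188973381/128992472, 4750287/128992472, 1608684199/257984944]
step 1: P' = (I − K·H)·P̄ = [621529173/64496236 216562393/64496236 -4134406887/128992472; 216562393/64496236 89386405/64496236 -1469139403/128992472; -4134406887/128992472 -1469139403/128992472 27812528453/257984944]
step 2: x̄ = F·x = [833789527/257984944, 373196475/128992472, -632729241/36854992]
step 2: P̄ = F·P·Fᵀ + Q = [11966981029/257984944 5989514985/128992472 -7181005403/36854992; 5989514985/128992472 3699737613/64496236 -4054951831/18427496; -7181005403/36854992 -4054951831/18427496 33957206387/36854992]
step 2: y = z − H·x̄ = [60618323/9213748, 1147404379/257984944]
step 2: S = H·P̄·Hᵀ + R = [153513491/2303437 561171109/9213748; 561171109/9213748 73799325165/257984944]
step 2: K = P̄·Hᵀ·S⁻¹ = [194268646577/990346267826 -181513926187/495173133913; 62137417017/990346267826 -224129560784/495173133913; 1307812319147/3961385071304 1541270876453/990346267826]
step 2: x' = x̄ + K·y = [1432128741938/495173133913, 640191703927/495173133913, -7996376007957/990346267826]
step 2: P' = (I − K·H)·P̄ = [7003063116676/495173133913 2455363656350/495173133913 -46734837366179/990346267826; 2455363656350/495173133913 967874259306/495173133913 -16605793039695/990346267826; -46734837366179/990346267826 -16605793039695/990346267826 628549032872075/3961385071304]

step 0: x' = [23491/6835, 14851/6835, -128567/13670], P' = [57844/20505 17714/20505 -183839/20505; 17714/20505 9904/20505 -60604/20505; -183839/20505 -60604/20505 1215623/41010]
step 1: x' = [-188973381/128992472, 4750287/128992472, 1608684199/257984944], P' = [621529173/64496236 216562393/64496236 -4134406887/128992472; 216562393/64496236 89386405/64496236 -1469139403/128992472; -4134406887/128992472 -1469139403/128992472 27812528453/257984944]
step 2: x' = [1432128741938/495173133913, 640191703927/495173133913, -7996376007957/990346267826], P' = [7003063116676/495173133913 2455363656350/495173133913 -46734837366179/990346267826; 2455363656350/495173133913 967874259306/495173133913 -16605793039695/990346267826; -46734837366179/990346267826 -16605793039695/990346267826 628549032872075/3961385071304]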